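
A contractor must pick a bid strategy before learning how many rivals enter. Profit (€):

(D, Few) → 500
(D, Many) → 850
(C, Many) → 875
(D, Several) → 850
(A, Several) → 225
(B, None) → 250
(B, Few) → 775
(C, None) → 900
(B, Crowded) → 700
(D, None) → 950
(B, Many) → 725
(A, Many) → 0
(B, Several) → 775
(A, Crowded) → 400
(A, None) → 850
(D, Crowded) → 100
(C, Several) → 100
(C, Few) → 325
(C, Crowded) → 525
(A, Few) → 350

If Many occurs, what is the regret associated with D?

25

Best payoff under Many is 875.
Regret = 875 − 850 = 25.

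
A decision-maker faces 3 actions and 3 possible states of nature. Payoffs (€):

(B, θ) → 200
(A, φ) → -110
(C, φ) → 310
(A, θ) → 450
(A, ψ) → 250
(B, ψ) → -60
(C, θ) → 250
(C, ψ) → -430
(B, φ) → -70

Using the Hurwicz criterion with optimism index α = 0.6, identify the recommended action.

A: 0.6·450 + 0.4·(-110) = 226
B: 0.6·200 + 0.4·(-70) = 92
C: 0.6·310 + 0.4·(-430) = 14
Highest Hurwicz score = 226 → A.

A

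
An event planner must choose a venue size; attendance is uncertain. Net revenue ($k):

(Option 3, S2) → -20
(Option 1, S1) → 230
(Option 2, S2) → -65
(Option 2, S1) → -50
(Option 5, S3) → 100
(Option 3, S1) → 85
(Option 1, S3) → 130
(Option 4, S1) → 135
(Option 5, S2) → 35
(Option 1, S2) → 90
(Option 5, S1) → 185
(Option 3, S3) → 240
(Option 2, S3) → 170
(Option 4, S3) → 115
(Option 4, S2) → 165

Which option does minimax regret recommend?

Column bests: S1=230, S2=165, S3=240.
Option 1 regrets: 0, 75, 110 → max 110
Option 2 regrets: 280, 230, 70 → max 280
Option 3 regrets: 145, 185, 0 → max 185
Option 4 regrets: 95, 0, 125 → max 125
Option 5 regrets: 45, 130, 140 → max 140
Smallest max regret = 110 → Option 1.

Option 1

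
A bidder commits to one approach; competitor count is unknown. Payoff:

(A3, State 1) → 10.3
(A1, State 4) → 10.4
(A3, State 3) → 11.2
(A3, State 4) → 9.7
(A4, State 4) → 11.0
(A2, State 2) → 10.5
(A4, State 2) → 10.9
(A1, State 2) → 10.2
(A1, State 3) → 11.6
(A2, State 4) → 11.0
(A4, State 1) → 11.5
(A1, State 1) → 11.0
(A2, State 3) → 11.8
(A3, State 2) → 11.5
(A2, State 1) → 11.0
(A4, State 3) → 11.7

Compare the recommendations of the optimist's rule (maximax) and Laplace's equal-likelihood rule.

Row maxima: A1=11.6, A2=11.8, A3=11.5, A4=11.7
Best best-case = 11.8 → A2.
Row averages: A1=10.8, A2=11.075, A3=10.675, A4=11.275
Highest average = 11.275 → A4.

maximax → A2; laplace → A4 (disagree)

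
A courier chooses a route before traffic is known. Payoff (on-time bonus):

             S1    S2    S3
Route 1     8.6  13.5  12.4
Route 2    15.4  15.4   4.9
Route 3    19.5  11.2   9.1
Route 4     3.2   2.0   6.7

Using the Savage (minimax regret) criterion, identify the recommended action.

Column bests: S1=19.5, S2=15.4, S3=12.4.
Route 1 regrets: 10.9, 1.9, 0.0 → max 10.9
Route 2 regrets: 4.1, 0.0, 7.5 → max 7.5
Route 3 regrets: 0.0, 4.2, 3.3 → max 4.2
Route 4 regrets: 16.3, 13.4, 5.7 → max 16.3
Smallest max regret = 4.2 → Route 3.

Route 3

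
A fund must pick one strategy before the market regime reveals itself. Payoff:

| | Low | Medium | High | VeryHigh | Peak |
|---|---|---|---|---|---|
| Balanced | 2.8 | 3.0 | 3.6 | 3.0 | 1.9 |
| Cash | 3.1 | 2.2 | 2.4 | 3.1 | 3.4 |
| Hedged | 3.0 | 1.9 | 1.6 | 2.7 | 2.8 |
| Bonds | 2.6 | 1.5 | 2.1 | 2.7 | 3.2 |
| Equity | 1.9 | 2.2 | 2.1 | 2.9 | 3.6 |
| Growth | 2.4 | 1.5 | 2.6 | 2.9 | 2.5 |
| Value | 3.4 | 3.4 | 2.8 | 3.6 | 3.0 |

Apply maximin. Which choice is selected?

Row minima: Balanced=1.9, Cash=2.2, Hedged=1.6, Bonds=1.5, Equity=1.9, Growth=1.5, Value=2.8
Best worst-case = 2.8 → Value.

Value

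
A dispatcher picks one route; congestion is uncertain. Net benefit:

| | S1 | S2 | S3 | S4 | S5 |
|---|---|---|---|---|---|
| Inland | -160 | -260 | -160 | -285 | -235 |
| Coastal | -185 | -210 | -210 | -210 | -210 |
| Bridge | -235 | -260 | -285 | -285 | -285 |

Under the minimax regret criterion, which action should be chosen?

Coastal

Column bests: S1=-160, S2=-210, S3=-160, S4=-210, S5=-210.
Inland regrets: 0, 50, 0, 75, 25 → max 75
Coastal regrets: 25, 0, 50, 0, 0 → max 50
Bridge regrets: 75, 50, 125, 75, 75 → max 125
Smallest max regret = 50 → Coastal.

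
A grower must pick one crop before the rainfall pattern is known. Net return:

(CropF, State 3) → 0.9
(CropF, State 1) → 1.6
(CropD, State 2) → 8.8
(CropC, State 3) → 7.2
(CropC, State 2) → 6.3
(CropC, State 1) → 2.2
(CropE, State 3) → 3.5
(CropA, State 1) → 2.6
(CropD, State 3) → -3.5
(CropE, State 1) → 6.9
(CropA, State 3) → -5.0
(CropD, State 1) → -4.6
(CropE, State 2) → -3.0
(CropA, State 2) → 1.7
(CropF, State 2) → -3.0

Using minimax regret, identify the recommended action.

Column bests: State 1=6.9, State 2=8.8, State 3=7.2.
CropE regrets: 0.0, 11.8, 3.7 → max 11.8
CropD regrets: 11.5, 0.0, 10.7 → max 11.5
CropC regrets: 4.7, 2.5, 0.0 → max 4.7
CropA regrets: 4.3, 7.1, 12.2 → max 12.2
CropF regrets: 5.3, 11.8, 6.3 → max 11.8
Smallest max regret = 4.7 → CropC.

CropC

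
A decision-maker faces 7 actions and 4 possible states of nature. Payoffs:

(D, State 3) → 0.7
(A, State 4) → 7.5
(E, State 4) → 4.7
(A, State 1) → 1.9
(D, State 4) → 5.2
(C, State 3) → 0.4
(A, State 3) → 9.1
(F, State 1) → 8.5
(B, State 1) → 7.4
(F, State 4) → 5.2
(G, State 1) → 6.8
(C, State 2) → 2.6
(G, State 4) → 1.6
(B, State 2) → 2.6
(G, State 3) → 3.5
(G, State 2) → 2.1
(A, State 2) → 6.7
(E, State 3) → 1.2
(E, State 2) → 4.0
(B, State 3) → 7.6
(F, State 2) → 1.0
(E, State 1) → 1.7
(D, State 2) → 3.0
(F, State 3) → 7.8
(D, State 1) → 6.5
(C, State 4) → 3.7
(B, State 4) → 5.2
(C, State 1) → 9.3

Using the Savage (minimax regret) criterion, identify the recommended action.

Column bests: State 1=9.3, State 2=6.7, State 3=9.1, State 4=7.5.
A regrets: 7.4, 0.0, 0.0, 0.0 → max 7.4
B regrets: 1.9, 4.1, 1.5, 2.3 → max 4.1
C regrets: 0.0, 4.1, 8.7, 3.8 → max 8.7
D regrets: 2.8, 3.7, 8.4, 2.3 → max 8.4
E regrets: 7.6, 2.7, 7.9, 2.8 → max 7.9
F regrets: 0.8, 5.7, 1.3, 2.3 → max 5.7
G regrets: 2.5, 4.6, 5.6, 5.9 → max 5.9
Smallest max regret = 4.1 → B.

B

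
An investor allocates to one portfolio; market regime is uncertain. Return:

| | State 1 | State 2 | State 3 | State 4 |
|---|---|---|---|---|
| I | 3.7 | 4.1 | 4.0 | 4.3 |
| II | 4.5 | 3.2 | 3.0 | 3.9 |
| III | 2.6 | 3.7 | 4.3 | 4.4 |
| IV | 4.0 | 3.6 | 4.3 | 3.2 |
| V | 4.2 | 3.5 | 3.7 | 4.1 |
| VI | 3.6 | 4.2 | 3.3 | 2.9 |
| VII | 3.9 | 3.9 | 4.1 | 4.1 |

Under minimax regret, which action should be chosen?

VII

Column bests: State 1=4.5, State 2=4.2, State 3=4.3, State 4=4.4.
I regrets: 0.8, 0.1, 0.3, 0.1 → max 0.8
II regrets: 0.0, 1.0, 1.3, 0.5 → max 1.3
III regrets: 1.9, 0.5, 0.0, 0.0 → max 1.9
IV regrets: 0.5, 0.6, 0.0, 1.2 → max 1.2
V regrets: 0.3, 0.7, 0.6, 0.3 → max 0.7
VI regrets: 0.9, 0.0, 1.0, 1.5 → max 1.5
VII regrets: 0.6, 0.3, 0.2, 0.3 → max 0.6
Smallest max regret = 0.6 → VII.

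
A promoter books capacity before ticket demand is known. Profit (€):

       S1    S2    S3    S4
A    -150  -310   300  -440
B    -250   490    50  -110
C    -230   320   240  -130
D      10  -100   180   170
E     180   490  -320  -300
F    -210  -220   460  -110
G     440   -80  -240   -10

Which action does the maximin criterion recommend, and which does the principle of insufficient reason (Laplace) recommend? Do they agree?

Row minima: A=-440, B=-250, C=-230, D=-100, E=-320, F=-220, G=-240
Best worst-case = -100 → D.
Row averages: A=-150, B=45, C=50, D=65, E=12.5, F=-20, G=27.5
Highest average = 65 → D.

maximin → D; laplace → D (agree)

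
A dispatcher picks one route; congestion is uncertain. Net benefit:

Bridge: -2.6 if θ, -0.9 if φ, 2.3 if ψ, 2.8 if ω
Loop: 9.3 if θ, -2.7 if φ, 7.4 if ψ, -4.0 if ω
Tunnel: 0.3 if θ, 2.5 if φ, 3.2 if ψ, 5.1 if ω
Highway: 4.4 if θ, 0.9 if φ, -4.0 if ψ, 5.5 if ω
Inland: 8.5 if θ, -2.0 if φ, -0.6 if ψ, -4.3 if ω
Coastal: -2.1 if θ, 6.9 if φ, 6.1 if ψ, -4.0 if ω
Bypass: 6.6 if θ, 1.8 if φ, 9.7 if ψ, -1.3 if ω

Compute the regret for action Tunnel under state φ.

Best payoff under φ is 6.9.
Regret = 6.9 − 2.5 = 4.4.

4.4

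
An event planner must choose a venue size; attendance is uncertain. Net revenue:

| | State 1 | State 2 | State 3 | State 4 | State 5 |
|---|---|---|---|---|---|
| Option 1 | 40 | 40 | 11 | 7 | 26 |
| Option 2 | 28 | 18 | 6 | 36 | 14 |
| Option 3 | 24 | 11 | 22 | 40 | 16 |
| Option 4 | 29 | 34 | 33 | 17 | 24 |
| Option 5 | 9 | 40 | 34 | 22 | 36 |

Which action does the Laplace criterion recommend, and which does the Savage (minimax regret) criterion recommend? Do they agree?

Row averages: Option 1=24.8, Option 2=20.4, Option 3=22.6, Option 4=27.4, Option 5=28.2
Highest average = 28.2 → Option 5.
Column bests: State 1=40, State 2=40, State 3=34, State 4=40, State 5=36.
Option 1 regrets: 0, 0, 23, 33, 10 → max 33
Option 2 regrets: 12, 22, 28, 4, 22 → max 28
Option 3 regrets: 16, 29, 12, 0, 20 → max 29
Option 4 regrets: 11, 6, 1, 23, 12 → max 23
Option 5 regrets: 31, 0, 0, 18, 0 → max 31
Smallest max regret = 23 → Option 4.

laplace → Option 5; minimax regret → Option 4 (disagree)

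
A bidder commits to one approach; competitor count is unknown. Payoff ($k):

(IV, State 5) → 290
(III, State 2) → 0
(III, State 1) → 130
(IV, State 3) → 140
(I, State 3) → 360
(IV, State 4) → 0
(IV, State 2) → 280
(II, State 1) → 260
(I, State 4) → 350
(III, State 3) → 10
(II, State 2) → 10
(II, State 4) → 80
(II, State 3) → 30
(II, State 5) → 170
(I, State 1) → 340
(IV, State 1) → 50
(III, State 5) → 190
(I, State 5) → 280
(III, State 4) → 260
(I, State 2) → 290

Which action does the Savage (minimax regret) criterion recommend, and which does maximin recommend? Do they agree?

Column bests: State 1=340, State 2=290, State 3=360, State 4=350, State 5=290.
I regrets: 0, 0, 0, 0, 10 → max 10
II regrets: 80, 280, 330, 270, 120 → max 330
III regrets: 210, 290, 350, 90, 100 → max 350
IV regrets: 290, 10, 220, 350, 0 → max 350
Smallest max regret = 10 → I.
Row minima: I=280, II=10, III=0, IV=0
Best worst-case = 280 → I.

minimax regret → I; maximin → I (agree)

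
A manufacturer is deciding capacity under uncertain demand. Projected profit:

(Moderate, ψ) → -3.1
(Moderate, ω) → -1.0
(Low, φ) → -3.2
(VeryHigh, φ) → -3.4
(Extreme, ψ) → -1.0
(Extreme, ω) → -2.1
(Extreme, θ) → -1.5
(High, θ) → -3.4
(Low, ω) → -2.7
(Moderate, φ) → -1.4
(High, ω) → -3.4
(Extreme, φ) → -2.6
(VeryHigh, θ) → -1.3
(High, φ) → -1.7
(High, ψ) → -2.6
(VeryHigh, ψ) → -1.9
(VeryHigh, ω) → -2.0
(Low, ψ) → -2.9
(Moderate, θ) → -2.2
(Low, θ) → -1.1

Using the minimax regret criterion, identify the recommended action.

Extreme

Column bests: θ=-1.1, φ=-1.4, ψ=-1.0, ω=-1.0.
Low regrets: 0.0, 1.8, 1.9, 1.7 → max 1.9
Moderate regrets: 1.1, 0.0, 2.1, 0.0 → max 2.1
High regrets: 2.3, 0.3, 1.6, 2.4 → max 2.4
VeryHigh regrets: 0.2, 2.0, 0.9, 1.0 → max 2.0
Extreme regrets: 0.4, 1.2, 0.0, 1.1 → max 1.2
Smallest max regret = 1.2 → Extreme.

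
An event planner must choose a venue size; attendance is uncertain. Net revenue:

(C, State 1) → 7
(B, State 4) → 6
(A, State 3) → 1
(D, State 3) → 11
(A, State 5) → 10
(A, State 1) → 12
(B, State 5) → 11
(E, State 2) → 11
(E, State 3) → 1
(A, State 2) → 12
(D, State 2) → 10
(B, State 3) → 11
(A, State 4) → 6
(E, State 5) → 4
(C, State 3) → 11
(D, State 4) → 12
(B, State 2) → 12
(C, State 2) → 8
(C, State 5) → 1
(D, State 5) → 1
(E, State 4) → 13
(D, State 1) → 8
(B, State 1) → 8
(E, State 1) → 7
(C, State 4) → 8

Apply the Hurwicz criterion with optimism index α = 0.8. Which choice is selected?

A: 0.8·12 + 0.2·1 = 9.8
B: 0.8·12 + 0.2·6 = 10.8
C: 0.8·11 + 0.2·1 = 9
D: 0.8·12 + 0.2·1 = 9.8
E: 0.8·13 + 0.2·1 = 10.6
Highest Hurwicz score = 10.8 → B.

B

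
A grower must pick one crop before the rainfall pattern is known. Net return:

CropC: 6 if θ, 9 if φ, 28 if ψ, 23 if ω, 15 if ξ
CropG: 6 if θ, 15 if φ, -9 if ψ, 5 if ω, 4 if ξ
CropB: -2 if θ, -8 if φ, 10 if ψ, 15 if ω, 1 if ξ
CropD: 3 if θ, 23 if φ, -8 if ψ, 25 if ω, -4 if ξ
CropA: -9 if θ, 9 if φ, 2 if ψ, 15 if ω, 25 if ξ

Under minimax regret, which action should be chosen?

Column bests: θ=6, φ=23, ψ=28, ω=25, ξ=25.
CropC regrets: 0, 14, 0, 2, 10 → max 14
CropG regrets: 0, 8, 37, 20, 21 → max 37
CropB regrets: 8, 31, 18, 10, 24 → max 31
CropD regrets: 3, 0, 36, 0, 29 → max 36
CropA regrets: 15, 14, 26, 10, 0 → max 26
Smallest max regret = 14 → CropC.

CropC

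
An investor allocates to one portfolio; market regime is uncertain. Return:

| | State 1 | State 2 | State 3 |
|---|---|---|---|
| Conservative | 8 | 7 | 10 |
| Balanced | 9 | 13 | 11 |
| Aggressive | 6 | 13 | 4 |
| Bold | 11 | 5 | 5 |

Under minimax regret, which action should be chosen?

Column bests: State 1=11, State 2=13, State 3=11.
Conservative regrets: 3, 6, 1 → max 6
Balanced regrets: 2, 0, 0 → max 2
Aggressive regrets: 5, 0, 7 → max 7
Bold regrets: 0, 8, 6 → max 8
Smallest max regret = 2 → Balanced.

Balanced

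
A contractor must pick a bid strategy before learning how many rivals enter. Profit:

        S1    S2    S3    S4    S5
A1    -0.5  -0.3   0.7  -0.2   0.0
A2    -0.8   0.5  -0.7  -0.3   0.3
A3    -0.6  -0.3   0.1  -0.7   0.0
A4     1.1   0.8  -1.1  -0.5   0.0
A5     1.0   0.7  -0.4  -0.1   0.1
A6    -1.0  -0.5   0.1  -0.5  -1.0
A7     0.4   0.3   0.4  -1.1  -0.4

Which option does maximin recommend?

A5

Row minima: A1=-0.5, A2=-0.8, A3=-0.7, A4=-1.1, A5=-0.4, A6=-1.0, A7=-1.1
Best worst-case = -0.4 → A5.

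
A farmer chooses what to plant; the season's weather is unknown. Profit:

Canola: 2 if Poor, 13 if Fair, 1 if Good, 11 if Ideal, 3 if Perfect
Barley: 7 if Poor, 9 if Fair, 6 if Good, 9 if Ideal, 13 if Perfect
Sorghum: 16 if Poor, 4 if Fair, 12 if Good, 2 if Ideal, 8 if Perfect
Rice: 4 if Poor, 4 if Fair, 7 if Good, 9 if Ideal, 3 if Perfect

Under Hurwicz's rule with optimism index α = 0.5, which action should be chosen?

Canola: 0.5·13 + 0.5·1 = 7
Barley: 0.5·13 + 0.5·6 = 9.5
Sorghum: 0.5·16 + 0.5·2 = 9
Rice: 0.5·9 + 0.5·3 = 6
Highest Hurwicz score = 9.5 → Barley.

Barley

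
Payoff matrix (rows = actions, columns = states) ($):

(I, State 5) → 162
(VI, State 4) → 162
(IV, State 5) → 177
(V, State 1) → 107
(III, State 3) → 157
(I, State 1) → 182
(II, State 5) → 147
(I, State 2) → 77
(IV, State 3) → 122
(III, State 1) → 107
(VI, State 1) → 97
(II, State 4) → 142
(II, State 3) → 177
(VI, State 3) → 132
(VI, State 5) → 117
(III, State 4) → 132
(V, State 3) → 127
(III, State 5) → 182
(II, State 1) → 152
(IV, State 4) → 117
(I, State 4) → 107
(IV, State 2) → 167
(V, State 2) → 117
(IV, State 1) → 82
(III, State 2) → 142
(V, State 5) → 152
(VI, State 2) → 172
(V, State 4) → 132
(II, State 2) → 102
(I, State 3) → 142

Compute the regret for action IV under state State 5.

5

Best payoff under State 5 is 182.
Regret = 182 − 177 = 5.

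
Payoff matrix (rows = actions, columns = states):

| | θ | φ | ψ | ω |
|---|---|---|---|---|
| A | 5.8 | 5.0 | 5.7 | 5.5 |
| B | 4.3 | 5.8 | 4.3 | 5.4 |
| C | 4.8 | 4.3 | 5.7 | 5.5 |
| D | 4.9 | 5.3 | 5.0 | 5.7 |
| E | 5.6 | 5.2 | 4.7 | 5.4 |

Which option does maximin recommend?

Row minima: A=5.0, B=4.3, C=4.3, D=4.9, E=4.7
Best worst-case = 5.0 → A.

A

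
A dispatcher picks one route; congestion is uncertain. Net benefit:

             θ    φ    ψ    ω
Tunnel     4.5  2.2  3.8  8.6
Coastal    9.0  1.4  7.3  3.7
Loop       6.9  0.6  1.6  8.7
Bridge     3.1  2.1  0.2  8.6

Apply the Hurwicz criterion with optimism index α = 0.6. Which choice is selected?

Tunnel: 0.6·8.6 + 0.4·2.2 = 6.04
Coastal: 0.6·9.0 + 0.4·1.4 = 5.96
Loop: 0.6·8.7 + 0.4·0.6 = 5.46
Bridge: 0.6·8.6 + 0.4·0.2 = 5.24
Highest Hurwicz score = 6.04 → Tunnel.

Tunnel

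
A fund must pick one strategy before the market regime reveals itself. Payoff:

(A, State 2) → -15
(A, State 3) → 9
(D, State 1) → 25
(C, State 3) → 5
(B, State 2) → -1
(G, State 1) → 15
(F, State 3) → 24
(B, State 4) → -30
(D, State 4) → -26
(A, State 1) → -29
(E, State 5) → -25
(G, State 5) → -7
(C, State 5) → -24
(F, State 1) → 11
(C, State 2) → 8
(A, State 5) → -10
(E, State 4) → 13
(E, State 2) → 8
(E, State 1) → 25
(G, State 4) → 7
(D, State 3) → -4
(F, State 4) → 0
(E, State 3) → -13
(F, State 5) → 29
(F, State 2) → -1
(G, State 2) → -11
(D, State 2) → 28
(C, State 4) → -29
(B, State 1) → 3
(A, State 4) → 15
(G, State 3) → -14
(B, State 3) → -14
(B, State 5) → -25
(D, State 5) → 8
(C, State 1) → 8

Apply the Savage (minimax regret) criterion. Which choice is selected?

F

Column bests: State 1=25, State 2=28, State 3=24, State 4=15, State 5=29.
A regrets: 54, 43, 15, 0, 39 → max 54
B regrets: 22, 29, 38, 45, 54 → max 54
C regrets: 17, 20, 19, 44, 53 → max 53
D regrets: 0, 0, 28, 41, 21 → max 41
E regrets: 0, 20, 37, 2, 54 → max 54
F regrets: 14, 29, 0, 15, 0 → max 29
G regrets: 10, 39, 38, 8, 36 → max 39
Smallest max regret = 29 → F.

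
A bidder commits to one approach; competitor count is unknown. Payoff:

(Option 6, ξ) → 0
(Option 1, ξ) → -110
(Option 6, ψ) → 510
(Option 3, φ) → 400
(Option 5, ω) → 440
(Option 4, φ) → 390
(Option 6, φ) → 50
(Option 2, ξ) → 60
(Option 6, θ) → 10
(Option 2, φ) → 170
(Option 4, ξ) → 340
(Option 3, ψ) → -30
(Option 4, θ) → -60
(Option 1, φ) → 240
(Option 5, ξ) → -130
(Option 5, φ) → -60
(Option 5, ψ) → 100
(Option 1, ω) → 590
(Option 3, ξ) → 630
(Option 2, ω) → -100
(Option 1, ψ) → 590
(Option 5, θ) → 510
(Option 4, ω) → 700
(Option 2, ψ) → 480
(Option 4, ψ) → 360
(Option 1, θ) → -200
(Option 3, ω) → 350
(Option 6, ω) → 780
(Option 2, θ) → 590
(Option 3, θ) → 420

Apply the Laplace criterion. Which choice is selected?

Option 3

Row averages: Option 1=222, Option 2=240, Option 3=354, Option 4=346, Option 5=172, Option 6=270
Highest average = 354 → Option 3.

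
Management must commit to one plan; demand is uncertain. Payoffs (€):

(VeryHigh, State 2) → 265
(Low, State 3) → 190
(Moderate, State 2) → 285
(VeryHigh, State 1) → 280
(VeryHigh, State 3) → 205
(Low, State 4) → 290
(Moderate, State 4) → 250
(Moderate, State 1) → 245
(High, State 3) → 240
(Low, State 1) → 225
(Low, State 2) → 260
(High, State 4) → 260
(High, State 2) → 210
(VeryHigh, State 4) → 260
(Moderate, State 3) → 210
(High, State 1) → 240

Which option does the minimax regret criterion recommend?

Column bests: State 1=280, State 2=285, State 3=240, State 4=290.
Low regrets: 55, 25, 50, 0 → max 55
Moderate regrets: 35, 0, 30, 40 → max 40
High regrets: 40, 75, 0, 30 → max 75
VeryHigh regrets: 0, 20, 35, 30 → max 35
Smallest max regret = 35 → VeryHigh.

VeryHigh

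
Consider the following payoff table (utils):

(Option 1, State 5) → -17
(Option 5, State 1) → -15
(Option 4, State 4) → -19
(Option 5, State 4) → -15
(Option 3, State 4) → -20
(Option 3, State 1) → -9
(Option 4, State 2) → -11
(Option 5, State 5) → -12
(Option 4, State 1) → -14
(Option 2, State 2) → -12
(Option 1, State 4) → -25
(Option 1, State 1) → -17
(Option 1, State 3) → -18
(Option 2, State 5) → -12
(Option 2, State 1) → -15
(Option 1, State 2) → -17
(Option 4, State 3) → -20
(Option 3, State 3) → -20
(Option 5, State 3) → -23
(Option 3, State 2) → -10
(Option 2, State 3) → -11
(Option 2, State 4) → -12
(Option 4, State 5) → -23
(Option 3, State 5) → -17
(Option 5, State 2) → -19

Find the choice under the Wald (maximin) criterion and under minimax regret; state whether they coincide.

maximin → Option 2; minimax regret → Option 2 (agree)

Row minima: Option 1=-25, Option 2=-15, Option 3=-20, Option 4=-23, Option 5=-23
Best worst-case = -15 → Option 2.
Column bests: State 1=-9, State 2=-10, State 3=-11, State 4=-12, State 5=-12.
Option 1 regrets: 8, 7, 7, 13, 5 → max 13
Option 2 regrets: 6, 2, 0, 0, 0 → max 6
Option 3 regrets: 0, 0, 9, 8, 5 → max 9
Option 4 regrets: 5, 1, 9, 7, 11 → max 11
Option 5 regrets: 6, 9, 12, 3, 0 → max 12
Smallest max regret = 6 → Option 2.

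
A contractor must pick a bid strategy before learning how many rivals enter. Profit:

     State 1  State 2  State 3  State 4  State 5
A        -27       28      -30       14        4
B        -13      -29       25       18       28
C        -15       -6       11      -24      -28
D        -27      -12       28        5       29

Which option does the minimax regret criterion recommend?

Column bests: State 1=-13, State 2=28, State 3=28, State 4=18, State 5=29.
A regrets: 14, 0, 58, 4, 25 → max 58
B regrets: 0, 57, 3, 0, 1 → max 57
C regrets: 2, 34, 17, 42, 57 → max 57
D regrets: 14, 40, 0, 13, 0 → max 40
Smallest max regret = 40 → D.

D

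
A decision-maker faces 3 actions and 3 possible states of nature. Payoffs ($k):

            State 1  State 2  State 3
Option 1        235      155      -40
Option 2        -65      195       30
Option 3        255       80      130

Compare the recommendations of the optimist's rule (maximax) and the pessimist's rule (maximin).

Row maxima: Option 1=235, Option 2=195, Option 3=255
Best best-case = 255 → Option 3.
Row minima: Option 1=-40, Option 2=-65, Option 3=80
Best worst-case = 80 → Option 3.

maximax → Option 3; maximin → Option 3 (agree)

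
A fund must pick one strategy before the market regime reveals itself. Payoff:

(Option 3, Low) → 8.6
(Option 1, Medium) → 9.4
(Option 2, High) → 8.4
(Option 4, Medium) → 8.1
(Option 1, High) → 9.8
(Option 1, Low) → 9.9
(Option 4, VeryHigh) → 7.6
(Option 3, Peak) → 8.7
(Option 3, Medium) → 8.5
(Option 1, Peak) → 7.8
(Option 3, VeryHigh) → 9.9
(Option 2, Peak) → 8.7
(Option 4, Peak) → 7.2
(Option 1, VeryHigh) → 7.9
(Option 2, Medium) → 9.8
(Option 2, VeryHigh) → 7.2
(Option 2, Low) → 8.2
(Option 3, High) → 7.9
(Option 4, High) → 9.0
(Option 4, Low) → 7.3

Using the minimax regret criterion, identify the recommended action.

Column bests: Low=9.9, Medium=9.8, High=9.8, VeryHigh=9.9, Peak=8.7.
Option 1 regrets: 0.0, 0.4, 0.0, 2.0, 0.9 → max 2.0
Option 2 regrets: 1.7, 0.0, 1.4, 2.7, 0.0 → max 2.7
Option 3 regrets: 1.3, 1.3, 1.9, 0.0, 0.0 → max 1.9
Option 4 regrets: 2.6, 1.7, 0.8, 2.3, 1.5 → max 2.6
Smallest max regret = 1.9 → Option 3.

Option 3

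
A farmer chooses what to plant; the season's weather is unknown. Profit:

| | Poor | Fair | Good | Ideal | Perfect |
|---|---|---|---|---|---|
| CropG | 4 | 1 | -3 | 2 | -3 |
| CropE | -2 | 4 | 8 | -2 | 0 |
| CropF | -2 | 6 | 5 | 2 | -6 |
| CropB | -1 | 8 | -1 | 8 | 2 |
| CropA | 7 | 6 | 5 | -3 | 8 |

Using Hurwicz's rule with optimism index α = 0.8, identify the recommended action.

CropB

CropG: 0.8·4 + 0.2·(-3) = 2.6
CropE: 0.8·8 + 0.2·(-2) = 6
CropF: 0.8·6 + 0.2·(-6) = 3.6
CropB: 0.8·8 + 0.2·(-1) = 6.2
CropA: 0.8·8 + 0.2·(-3) = 5.8
Highest Hurwicz score = 6.2 → CropB.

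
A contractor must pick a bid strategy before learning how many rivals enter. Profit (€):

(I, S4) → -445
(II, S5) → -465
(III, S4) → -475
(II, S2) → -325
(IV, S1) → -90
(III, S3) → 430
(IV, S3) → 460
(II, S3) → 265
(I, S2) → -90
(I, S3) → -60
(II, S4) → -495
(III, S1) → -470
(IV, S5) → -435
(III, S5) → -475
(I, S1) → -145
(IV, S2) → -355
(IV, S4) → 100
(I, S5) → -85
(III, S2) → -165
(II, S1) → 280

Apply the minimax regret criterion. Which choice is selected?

Column bests: S1=280, S2=-90, S3=460, S4=100, S5=-85.
I regrets: 425, 0, 520, 545, 0 → max 545
II regrets: 0, 235, 195, 595, 380 → max 595
III regrets: 750, 75, 30, 575, 390 → max 750
IV regrets: 370, 265, 0, 0, 350 → max 370
Smallest max regret = 370 → IV.

IV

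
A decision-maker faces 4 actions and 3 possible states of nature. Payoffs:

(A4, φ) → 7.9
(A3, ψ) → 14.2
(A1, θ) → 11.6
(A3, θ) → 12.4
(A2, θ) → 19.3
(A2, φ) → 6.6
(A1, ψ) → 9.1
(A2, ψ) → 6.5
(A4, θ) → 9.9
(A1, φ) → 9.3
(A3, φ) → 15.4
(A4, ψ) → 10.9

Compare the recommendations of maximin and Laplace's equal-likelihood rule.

Row minima: A1=9.1, A2=6.5, A3=12.4, A4=7.9
Best worst-case = 12.4 → A3.
Row averages: A1=10, A2=10.8, A3=14, A4=287/30
Highest average = 14 → A3.

maximin → A3; laplace → A3 (agree)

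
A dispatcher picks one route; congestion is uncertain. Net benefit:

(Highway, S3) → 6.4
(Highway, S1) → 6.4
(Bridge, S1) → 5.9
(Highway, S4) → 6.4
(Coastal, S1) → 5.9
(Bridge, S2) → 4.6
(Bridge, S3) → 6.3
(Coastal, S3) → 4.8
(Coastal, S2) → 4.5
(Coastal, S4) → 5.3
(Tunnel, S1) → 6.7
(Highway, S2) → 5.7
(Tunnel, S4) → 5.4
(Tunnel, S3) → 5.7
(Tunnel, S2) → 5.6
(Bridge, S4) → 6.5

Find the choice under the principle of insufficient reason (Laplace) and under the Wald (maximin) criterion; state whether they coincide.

laplace → Highway; maximin → Highway (agree)

Row averages: Coastal=5.125, Bridge=5.825, Highway=6.225, Tunnel=5.85
Highest average = 6.225 → Highway.
Row minima: Coastal=4.5, Bridge=4.6, Highway=5.7, Tunnel=5.4
Best worst-case = 5.7 → Highway.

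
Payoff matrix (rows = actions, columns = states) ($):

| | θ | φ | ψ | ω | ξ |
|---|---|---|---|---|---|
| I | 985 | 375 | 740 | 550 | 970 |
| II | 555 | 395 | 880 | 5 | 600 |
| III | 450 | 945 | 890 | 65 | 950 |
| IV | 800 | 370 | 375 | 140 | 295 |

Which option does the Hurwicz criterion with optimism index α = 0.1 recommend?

I: 0.1·985 + 0.9·375 = 436
II: 0.1·880 + 0.9·5 = 92.5
III: 0.1·950 + 0.9·65 = 153.5
IV: 0.1·800 + 0.9·140 = 206
Highest Hurwicz score = 436 → I.

I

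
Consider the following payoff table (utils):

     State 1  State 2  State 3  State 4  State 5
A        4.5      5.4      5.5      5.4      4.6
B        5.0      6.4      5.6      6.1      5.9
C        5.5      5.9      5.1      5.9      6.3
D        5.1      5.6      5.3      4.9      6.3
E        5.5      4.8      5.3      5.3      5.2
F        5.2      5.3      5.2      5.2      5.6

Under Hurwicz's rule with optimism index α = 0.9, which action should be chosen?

A: 0.9·5.5 + 0.1·4.5 = 5.4
B: 0.9·6.4 + 0.1·5.0 = 6.26
C: 0.9·6.3 + 0.1·5.1 = 6.18
D: 0.9·6.3 + 0.1·4.9 = 6.16
E: 0.9·5.5 + 0.1·4.8 = 5.43
F: 0.9·5.6 + 0.1·5.2 = 5.56
Highest Hurwicz score = 6.26 → B.

B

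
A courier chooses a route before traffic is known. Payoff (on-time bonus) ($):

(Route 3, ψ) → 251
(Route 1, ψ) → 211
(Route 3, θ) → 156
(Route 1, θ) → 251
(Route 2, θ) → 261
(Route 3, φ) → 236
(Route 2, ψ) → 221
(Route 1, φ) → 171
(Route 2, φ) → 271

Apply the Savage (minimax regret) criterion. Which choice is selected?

Column bests: θ=261, φ=271, ψ=251.
Route 1 regrets: 10, 100, 40 → max 100
Route 2 regrets: 0, 0, 30 → max 30
Route 3 regrets: 105, 35, 0 → max 105
Smallest max regret = 30 → Route 2.

Route 2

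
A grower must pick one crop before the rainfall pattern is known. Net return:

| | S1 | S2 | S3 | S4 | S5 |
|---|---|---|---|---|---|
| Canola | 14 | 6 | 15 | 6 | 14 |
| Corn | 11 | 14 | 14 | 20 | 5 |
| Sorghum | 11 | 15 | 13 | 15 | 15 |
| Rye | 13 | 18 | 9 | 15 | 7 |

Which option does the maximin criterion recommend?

Row minima: Canola=6, Corn=5, Sorghum=11, Rye=7
Best worst-case = 11 → Sorghum.

Sorghum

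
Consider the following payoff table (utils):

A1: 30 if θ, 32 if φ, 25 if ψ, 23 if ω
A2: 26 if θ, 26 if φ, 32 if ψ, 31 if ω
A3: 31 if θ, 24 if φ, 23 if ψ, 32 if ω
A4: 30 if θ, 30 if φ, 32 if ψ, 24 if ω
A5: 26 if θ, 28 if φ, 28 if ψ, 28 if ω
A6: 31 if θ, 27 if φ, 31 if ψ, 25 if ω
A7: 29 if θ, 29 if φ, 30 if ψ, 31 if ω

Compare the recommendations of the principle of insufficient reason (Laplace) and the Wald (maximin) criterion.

Row averages: A1=27.5, A2=28.75, A3=27.5, A4=29, A5=27.5, A6=28.5, A7=29.75
Highest average = 29.75 → A7.
Row minima: A1=23, A2=26, A3=23, A4=24, A5=26, A6=25, A7=29
Best worst-case = 29 → A7.

laplace → A7; maximin → A7 (agree)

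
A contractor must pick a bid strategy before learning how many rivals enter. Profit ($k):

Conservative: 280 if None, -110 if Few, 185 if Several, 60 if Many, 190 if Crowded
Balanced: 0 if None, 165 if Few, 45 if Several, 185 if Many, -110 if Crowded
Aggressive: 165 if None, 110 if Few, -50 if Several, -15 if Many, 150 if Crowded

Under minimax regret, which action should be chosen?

Aggressive

Column bests: None=280, Few=165, Several=185, Many=185, Crowded=190.
Conservative regrets: 0, 275, 0, 125, 0 → max 275
Balanced regrets: 280, 0, 140, 0, 300 → max 300
Aggressive regrets: 115, 55, 235, 200, 40 → max 235
Smallest max regret = 235 → Aggressive.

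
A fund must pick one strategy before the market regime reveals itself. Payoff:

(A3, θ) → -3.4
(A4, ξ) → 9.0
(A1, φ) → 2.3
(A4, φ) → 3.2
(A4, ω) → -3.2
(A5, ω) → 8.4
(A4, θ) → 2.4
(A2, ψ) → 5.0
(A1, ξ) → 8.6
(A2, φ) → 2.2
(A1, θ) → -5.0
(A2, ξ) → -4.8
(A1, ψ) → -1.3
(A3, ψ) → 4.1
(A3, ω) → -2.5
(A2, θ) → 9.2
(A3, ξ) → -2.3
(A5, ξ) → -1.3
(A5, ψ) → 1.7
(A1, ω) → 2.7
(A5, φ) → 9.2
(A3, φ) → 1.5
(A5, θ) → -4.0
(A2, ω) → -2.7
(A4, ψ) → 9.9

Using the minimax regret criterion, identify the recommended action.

Column bests: θ=9.2, φ=9.2, ψ=9.9, ω=8.4, ξ=9.0.
A1 regrets: 14.2, 6.9, 11.2, 5.7, 0.4 → max 14.2
A2 regrets: 0.0, 7.0, 4.9, 11.1, 13.8 → max 13.8
A3 regrets: 12.6, 7.7, 5.8, 10.9, 11.3 → max 12.6
A4 regrets: 6.8, 6.0, 0.0, 11.6, 0.0 → max 11.6
A5 regrets: 13.2, 0.0, 8.2, 0.0, 10.3 → max 13.2
Smallest max regret = 11.6 → A4.

A4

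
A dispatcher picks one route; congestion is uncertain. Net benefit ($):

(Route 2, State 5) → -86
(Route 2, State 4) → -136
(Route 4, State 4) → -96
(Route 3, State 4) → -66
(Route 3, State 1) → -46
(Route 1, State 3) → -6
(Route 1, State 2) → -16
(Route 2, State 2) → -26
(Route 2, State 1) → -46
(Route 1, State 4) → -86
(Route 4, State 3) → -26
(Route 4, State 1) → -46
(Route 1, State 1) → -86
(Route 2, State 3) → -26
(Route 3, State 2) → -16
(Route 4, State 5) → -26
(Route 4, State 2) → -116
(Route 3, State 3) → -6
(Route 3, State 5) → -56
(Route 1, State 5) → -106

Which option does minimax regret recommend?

Route 3

Column bests: State 1=-46, State 2=-16, State 3=-6, State 4=-66, State 5=-26.
Route 1 regrets: 40, 0, 0, 20, 80 → max 80
Route 2 regrets: 0, 10, 20, 70, 60 → max 70
Route 3 regrets: 0, 0, 0, 0, 30 → max 30
Route 4 regrets: 0, 100, 20, 30, 0 → max 100
Smallest max regret = 30 → Route 3.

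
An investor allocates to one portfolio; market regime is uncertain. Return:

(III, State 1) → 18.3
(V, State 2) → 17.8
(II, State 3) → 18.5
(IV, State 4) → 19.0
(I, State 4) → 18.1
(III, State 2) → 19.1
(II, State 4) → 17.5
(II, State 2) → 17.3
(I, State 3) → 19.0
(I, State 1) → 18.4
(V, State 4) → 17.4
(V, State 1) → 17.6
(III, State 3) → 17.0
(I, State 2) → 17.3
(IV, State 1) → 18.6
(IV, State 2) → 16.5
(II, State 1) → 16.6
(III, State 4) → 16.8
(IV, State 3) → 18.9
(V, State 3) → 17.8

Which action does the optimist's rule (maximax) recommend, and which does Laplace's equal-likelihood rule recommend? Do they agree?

Row maxima: I=19.0, II=18.5, III=19.1, IV=19.0, V=17.8
Best best-case = 19.1 → III.
Row averages: I=18.2, II=17.475, III=17.8, IV=18.25, V=17.65
Highest average = 18.25 → IV.

maximax → III; laplace → IV (disagree)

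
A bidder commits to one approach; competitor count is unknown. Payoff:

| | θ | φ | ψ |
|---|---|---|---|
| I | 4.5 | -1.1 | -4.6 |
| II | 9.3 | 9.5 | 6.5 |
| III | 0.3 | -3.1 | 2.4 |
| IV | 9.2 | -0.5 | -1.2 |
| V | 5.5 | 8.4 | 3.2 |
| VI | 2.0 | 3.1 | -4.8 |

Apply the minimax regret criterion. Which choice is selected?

Column bests: θ=9.3, φ=9.5, ψ=6.5.
I regrets: 4.8, 10.6, 11.1 → max 11.1
II regrets: 0.0, 0.0, 0.0 → max 0.0
III regrets: 9.0, 12.6, 4.1 → max 12.6
IV regrets: 0.1, 10.0, 7.7 → max 10.0
V regrets: 3.8, 1.1, 3.3 → max 3.8
VI regrets: 7.3, 6.4, 11.3 → max 11.3
Smallest max regret = 0.0 → II.

II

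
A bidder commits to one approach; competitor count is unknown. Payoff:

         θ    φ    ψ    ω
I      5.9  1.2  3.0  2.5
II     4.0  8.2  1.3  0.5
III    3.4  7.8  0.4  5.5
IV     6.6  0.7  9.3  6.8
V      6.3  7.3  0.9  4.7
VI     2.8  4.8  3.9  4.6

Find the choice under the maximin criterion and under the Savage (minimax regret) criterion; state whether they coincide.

maximin → VI; minimax regret → VI (agree)

Row minima: I=1.2, II=0.5, III=0.4, IV=0.7, V=0.9, VI=2.8
Best worst-case = 2.8 → VI.
Column bests: θ=6.6, φ=8.2, ψ=9.3, ω=6.8.
I regrets: 0.7, 7.0, 6.3, 4.3 → max 7.0
II regrets: 2.6, 0.0, 8.0, 6.3 → max 8.0
III regrets: 3.2, 0.4, 8.9, 1.3 → max 8.9
IV regrets: 0.0, 7.5, 0.0, 0.0 → max 7.5
V regrets: 0.3, 0.9, 8.4, 2.1 → max 8.4
VI regrets: 3.8, 3.4, 5.4, 2.2 → max 5.4
Smallest max regret = 5.4 → VI.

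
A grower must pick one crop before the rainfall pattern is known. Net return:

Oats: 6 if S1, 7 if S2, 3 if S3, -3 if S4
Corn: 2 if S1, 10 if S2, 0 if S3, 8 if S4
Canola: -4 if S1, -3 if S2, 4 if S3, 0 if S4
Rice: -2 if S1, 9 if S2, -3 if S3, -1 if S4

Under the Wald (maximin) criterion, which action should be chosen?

Corn

Row minima: Oats=-3, Corn=0, Canola=-4, Rice=-3
Best worst-case = 0 → Corn.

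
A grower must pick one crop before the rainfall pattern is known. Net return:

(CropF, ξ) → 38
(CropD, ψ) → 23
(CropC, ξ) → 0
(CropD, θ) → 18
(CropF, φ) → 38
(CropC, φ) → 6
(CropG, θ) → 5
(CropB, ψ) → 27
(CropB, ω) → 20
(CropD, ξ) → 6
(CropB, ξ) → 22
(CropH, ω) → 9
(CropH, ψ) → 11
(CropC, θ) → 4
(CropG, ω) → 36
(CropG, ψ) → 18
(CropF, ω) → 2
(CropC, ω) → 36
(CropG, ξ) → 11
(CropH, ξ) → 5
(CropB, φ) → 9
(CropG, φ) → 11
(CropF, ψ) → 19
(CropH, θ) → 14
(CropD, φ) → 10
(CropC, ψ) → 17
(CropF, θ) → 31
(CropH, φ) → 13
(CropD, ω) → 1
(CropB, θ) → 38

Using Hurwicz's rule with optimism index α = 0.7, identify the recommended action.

CropB

CropB: 0.7·38 + 0.3·9 = 29.3
CropF: 0.7·38 + 0.3·2 = 27.2
CropD: 0.7·23 + 0.3·1 = 16.4
CropH: 0.7·14 + 0.3·5 = 11.3
CropG: 0.7·36 + 0.3·5 = 26.7
CropC: 0.7·36 + 0.3·0 = 25.2
Highest Hurwicz score = 29.3 → CropB.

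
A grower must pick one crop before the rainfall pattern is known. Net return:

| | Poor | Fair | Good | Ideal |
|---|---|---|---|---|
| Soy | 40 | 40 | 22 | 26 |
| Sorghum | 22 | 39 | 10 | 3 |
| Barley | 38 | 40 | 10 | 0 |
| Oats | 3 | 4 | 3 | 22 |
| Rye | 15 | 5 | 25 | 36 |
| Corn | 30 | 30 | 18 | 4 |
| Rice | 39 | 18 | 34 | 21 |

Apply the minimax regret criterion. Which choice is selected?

Soy

Column bests: Poor=40, Fair=40, Good=34, Ideal=36.
Soy regrets: 0, 0, 12, 10 → max 12
Sorghum regrets: 18, 1, 24, 33 → max 33
Barley regrets: 2, 0, 24, 36 → max 36
Oats regrets: 37, 36, 31, 14 → max 37
Rye regrets: 25, 35, 9, 0 → max 35
Corn regrets: 10, 10, 16, 32 → max 32
Rice regrets: 1, 22, 0, 15 → max 22
Smallest max regret = 12 → Soy.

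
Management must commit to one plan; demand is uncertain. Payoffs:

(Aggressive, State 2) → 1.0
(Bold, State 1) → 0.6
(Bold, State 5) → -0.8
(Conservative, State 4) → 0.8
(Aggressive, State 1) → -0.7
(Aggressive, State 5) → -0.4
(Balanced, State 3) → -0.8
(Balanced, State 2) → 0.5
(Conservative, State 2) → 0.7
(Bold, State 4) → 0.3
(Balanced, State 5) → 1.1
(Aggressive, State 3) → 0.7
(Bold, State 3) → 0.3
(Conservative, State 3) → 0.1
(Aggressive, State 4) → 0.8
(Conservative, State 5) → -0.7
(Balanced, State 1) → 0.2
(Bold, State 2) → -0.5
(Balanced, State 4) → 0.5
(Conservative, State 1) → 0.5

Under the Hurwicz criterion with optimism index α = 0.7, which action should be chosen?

Balanced

Conservative: 0.7·0.8 + 0.3·(-0.7) = 0.35
Balanced: 0.7·1.1 + 0.3·(-0.8) = 0.53
Aggressive: 0.7·1.0 + 0.3·(-0.7) = 0.49
Bold: 0.7·0.6 + 0.3·(-0.8) = 0.18
Highest Hurwicz score = 0.53 → Balanced.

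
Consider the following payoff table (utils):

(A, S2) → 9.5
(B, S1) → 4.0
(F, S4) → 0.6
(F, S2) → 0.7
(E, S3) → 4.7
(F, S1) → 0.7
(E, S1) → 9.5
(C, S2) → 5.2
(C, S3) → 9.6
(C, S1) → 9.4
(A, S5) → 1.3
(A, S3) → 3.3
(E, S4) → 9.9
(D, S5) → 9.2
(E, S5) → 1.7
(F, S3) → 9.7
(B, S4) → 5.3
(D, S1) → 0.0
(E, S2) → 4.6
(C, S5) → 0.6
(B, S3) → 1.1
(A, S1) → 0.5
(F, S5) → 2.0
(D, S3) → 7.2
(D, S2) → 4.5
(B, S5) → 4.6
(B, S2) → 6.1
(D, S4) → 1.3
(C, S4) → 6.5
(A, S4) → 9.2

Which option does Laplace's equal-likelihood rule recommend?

C

Row averages: A=4.76, B=4.22, C=6.26, D=4.44, E=6.08, F=2.74
Highest average = 6.26 → C.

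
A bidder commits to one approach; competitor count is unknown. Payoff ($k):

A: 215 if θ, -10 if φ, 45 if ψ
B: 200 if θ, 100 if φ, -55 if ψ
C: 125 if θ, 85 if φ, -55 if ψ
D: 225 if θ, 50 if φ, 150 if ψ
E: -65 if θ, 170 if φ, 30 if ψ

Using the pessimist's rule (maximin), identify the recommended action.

Row minima: A=-10, B=-55, C=-55, D=50, E=-65
Best worst-case = 50 → D.

D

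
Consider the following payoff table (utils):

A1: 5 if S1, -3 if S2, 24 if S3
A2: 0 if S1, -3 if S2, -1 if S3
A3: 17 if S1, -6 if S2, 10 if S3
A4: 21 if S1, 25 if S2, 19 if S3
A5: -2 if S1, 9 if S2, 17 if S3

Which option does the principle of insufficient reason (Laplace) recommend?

Row averages: A1=26/3, A2=-4/3, A3=7, A4=65/3, A5=8
Highest average = 65/3 → A4.

A4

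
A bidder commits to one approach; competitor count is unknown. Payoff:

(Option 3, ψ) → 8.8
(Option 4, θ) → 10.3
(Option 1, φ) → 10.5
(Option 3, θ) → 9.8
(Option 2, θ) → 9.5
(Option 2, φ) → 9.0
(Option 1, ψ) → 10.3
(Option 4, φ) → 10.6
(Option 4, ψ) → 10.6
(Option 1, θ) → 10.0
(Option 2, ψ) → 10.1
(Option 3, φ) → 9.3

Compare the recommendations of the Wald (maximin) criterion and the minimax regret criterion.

maximin → Option 4; minimax regret → Option 4 (agree)

Row minima: Option 1=10.0, Option 2=9.0, Option 3=8.8, Option 4=10.3
Best worst-case = 10.3 → Option 4.
Column bests: θ=10.3, φ=10.6, ψ=10.6.
Option 1 regrets: 0.3, 0.1, 0.3 → max 0.3
Option 2 regrets: 0.8, 1.6, 0.5 → max 1.6
Option 3 regrets: 0.5, 1.3, 1.8 → max 1.8
Option 4 regrets: 0.0, 0.0, 0.0 → max 0.0
Smallest max regret = 0.0 → Option 4.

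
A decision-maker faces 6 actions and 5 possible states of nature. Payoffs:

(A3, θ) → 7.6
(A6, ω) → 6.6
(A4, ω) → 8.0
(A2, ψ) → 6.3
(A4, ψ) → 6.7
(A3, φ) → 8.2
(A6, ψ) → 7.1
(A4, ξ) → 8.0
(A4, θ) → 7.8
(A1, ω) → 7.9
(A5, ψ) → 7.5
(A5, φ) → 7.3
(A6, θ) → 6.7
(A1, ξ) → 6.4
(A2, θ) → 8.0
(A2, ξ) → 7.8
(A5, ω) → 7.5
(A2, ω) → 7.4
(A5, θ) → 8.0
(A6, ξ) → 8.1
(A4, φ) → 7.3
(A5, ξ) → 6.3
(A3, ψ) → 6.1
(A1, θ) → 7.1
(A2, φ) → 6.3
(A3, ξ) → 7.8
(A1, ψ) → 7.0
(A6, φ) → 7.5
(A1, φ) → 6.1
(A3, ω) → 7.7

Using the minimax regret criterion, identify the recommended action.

A4

Column bests: θ=8.0, φ=8.2, ψ=7.5, ω=8.0, ξ=8.1.
A1 regrets: 0.9, 2.1, 0.5, 0.1, 1.7 → max 2.1
A2 regrets: 0.0, 1.9, 1.2, 0.6, 0.3 → max 1.9
A3 regrets: 0.4, 0.0, 1.4, 0.3, 0.3 → max 1.4
A4 regrets: 0.2, 0.9, 0.8, 0.0, 0.1 → max 0.9
A5 regrets: 0.0, 0.9, 0.0, 0.5, 1.8 → max 1.8
A6 regrets: 1.3, 0.7, 0.4, 1.4, 0.0 → max 1.4
Smallest max regret = 0.9 → A4.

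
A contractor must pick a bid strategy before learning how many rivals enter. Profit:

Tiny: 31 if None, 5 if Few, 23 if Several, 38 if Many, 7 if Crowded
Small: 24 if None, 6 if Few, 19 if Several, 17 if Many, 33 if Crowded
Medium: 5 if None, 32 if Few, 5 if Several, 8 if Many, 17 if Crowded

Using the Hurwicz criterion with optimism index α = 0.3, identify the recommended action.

Tiny: 0.3·38 + 0.7·5 = 14.9
Small: 0.3·33 + 0.7·6 = 14.1
Medium: 0.3·32 + 0.7·5 = 13.1
Highest Hurwicz score = 14.9 → Tiny.

Tiny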